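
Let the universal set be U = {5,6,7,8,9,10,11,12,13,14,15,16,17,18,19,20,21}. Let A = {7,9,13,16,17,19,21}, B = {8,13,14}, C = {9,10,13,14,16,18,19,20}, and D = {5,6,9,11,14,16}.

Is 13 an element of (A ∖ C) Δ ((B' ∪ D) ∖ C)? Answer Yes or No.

No

13 ∈ A and 13 ∈ C, so 13 ∉ A ∖ C
13 ∈ B, so 13 ∉ B'
13 ∉ B' and 13 ∉ D, so 13 ∉ B' ∪ D
13 ∉ (B' ∪ D) and 13 ∈ C, so 13 ∉ (B' ∪ D) ∖ C
13 ∉ (A ∖ C) and 13 ∉ ((B' ∪ D) ∖ C), so 13 ∉ (A ∖ C) Δ ((B' ∪ D) ∖ C)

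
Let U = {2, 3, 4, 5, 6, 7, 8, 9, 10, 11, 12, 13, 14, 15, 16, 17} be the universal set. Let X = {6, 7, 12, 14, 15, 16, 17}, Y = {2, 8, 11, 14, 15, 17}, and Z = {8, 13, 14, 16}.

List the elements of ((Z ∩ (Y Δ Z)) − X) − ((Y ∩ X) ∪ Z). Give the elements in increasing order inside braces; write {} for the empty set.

Y Δ Z = {2, 11, 13, 15, 16, 17}
Z ∩ (Y Δ Z) = {13, 16}
(Z ∩ (Y Δ Z)) − X = {13}
Y ∩ X = {14, 15, 17}
(Y ∩ X) ∪ Z = {8, 13, 14, 15, 16, 17}
((Z ∩ (Y Δ Z)) − X) − ((Y ∩ X) ∪ Z) = {}

{}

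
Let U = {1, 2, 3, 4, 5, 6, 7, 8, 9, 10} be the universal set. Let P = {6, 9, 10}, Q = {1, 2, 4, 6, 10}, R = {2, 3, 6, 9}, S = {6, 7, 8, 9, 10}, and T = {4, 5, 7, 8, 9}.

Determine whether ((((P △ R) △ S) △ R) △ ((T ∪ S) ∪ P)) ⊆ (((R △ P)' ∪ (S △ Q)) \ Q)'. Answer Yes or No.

No

P △ R = {2, 3, 10}
(P △ R) △ S = {2, 3, 6, 7, 8, 9}
((P △ R) △ S) △ R = {7, 8}
T ∪ S = {4, 5, 6, 7, 8, 9, 10}
(T ∪ S) ∪ P = {4, 5, 6, 7, 8, 9, 10}
(((P △ R) △ S) △ R) △ ((T ∪ S) ∪ P) = {4, 5, 6, 9, 10}
R △ P = {2, 3, 10}
(R △ P)' = {1, 4, 5, 6, 7, 8, 9}
S △ Q = {1, 2, 4, 7, 8, 9}
(R △ P)' ∪ (S △ Q) = {1, 2, 4, 5, 6, 7, 8, 9}
((R △ P)' ∪ (S △ Q)) \ Q = {5, 7, 8, 9}
(((R △ P)' ∪ (S △ Q)) \ Q)' = {1, 2, 3, 4, 6, 10}
5 ∈ (((P △ R) △ S) △ R) △ ((T ∪ S) ∪ P) but 5 ∉ (((R △ P)' ∪ (S △ Q)) \ Q)', so the inclusion fails.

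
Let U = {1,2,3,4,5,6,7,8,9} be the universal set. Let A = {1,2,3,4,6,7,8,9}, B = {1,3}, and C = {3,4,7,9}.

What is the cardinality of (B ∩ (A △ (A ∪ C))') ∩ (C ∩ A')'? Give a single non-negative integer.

2

A ∪ C = {1,2,3,4,6,7,8,9}
A △ (A ∪ C) = {}
(A △ (A ∪ C))' = {1,2,3,4,5,6,7,8,9}
B ∩ (A △ (A ∪ C))' = {1,3}
A' = {5}
C ∩ A' = {}
(C ∩ A')' = {1,2,3,4,5,6,7,8,9}
(B ∩ (A △ (A ∪ C))') ∩ (C ∩ A')' = {1,3}
|(B ∩ (A △ (A ∪ C))') ∩ (C ∩ A')'| = 2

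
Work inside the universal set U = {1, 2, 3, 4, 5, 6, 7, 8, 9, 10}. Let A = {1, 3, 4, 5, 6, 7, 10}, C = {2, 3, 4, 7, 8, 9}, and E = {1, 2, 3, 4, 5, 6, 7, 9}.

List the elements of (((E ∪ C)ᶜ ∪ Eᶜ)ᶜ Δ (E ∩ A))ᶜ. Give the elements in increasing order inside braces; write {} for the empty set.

{1, 3, 4, 5, 6, 7, 8, 10}

E ∪ C = {1, 2, 3, 4, 5, 6, 7, 8, 9}
(E ∪ C)ᶜ = {10}
Eᶜ = {8, 10}
(E ∪ C)ᶜ ∪ Eᶜ = {8, 10}
((E ∪ C)ᶜ ∪ Eᶜ)ᶜ = {1, 2, 3, 4, 5, 6, 7, 9}
E ∩ A = {1, 3, 4, 5, 6, 7}
((E ∪ C)ᶜ ∪ Eᶜ)ᶜ Δ (E ∩ A) = {2, 9}
(((E ∪ C)ᶜ ∪ Eᶜ)ᶜ Δ (E ∩ A))ᶜ = {1, 3, 4, 5, 6, 7, 8, 10}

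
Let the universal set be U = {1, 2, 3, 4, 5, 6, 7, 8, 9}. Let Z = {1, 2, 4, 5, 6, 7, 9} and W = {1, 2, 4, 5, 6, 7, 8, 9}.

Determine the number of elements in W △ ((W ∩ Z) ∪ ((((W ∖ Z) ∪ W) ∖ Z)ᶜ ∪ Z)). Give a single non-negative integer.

W ∩ Z = {1, 2, 4, 5, 6, 7, 9}
W ∖ Z = {8}
(W ∖ Z) ∪ W = {1, 2, 4, 5, 6, 7, 8, 9}
((W ∖ Z) ∪ W) ∖ Z = {8}
(((W ∖ Z) ∪ W) ∖ Z)ᶜ = {1, 2, 3, 4, 5, 6, 7, 9}
(((W ∖ Z) ∪ W) ∖ Z)ᶜ ∪ Z = {1, 2, 3, 4, 5, 6, 7, 9}
(W ∩ Z) ∪ ((((W ∖ Z) ∪ W) ∖ Z)ᶜ ∪ Z) = {1, 2, 3, 4, 5, 6, 7, 9}
W △ ((W ∩ Z) ∪ ((((W ∖ Z) ∪ W) ∖ Z)ᶜ ∪ Z)) = {3, 8}
|W △ ((W ∩ Z) ∪ ((((W ∖ Z) ∪ W) ∖ Z)ᶜ ∪ Z))| = 2

2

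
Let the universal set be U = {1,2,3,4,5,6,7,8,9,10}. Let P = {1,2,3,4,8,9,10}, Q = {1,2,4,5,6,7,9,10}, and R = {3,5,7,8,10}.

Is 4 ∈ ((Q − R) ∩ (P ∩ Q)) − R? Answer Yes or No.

4 ∈ Q and 4 ∉ R, so 4 ∈ Q − R
4 ∈ P and 4 ∈ Q, so 4 ∈ P ∩ Q
4 ∈ (Q − R) and 4 ∈ (P ∩ Q), so 4 ∈ (Q − R) ∩ (P ∩ Q)
4 ∈ ((Q − R) ∩ (P ∩ Q)) and 4 ∉ R, so 4 ∈ ((Q − R) ∩ (P ∩ Q)) − R

Yes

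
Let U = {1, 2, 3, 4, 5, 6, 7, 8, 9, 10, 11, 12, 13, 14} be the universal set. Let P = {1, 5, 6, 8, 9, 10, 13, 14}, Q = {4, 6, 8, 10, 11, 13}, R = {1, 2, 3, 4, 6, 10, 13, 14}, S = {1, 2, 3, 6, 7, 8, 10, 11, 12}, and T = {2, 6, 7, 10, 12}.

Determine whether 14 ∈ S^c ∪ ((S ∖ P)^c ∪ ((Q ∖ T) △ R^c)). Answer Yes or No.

Yes

14 ∉ S, so 14 ∈ S^c
14 ∉ S and 14 ∈ P, so 14 ∉ S ∖ P
14 ∈ (S ∖ P)^c since 14 ∉ (S ∖ P)
14 ∉ Q and 14 ∉ T, so 14 ∉ Q ∖ T
14 ∈ R, so 14 ∉ R^c
14 ∉ (Q ∖ T) and 14 ∉ R^c, so 14 ∉ (Q ∖ T) △ R^c
14 ∈ (S ∖ P)^c and 14 ∉ ((Q ∖ T) △ R^c), so 14 ∈ (S ∖ P)^c ∪ ((Q ∖ T) △ R^c)
14 ∈ S^c and 14 ∈ ((S ∖ P)^c ∪ ((Q ∖ T) △ R^c)), so 14 ∈ S^c ∪ ((S ∖ P)^c ∪ ((Q ∖ T) △ R^c))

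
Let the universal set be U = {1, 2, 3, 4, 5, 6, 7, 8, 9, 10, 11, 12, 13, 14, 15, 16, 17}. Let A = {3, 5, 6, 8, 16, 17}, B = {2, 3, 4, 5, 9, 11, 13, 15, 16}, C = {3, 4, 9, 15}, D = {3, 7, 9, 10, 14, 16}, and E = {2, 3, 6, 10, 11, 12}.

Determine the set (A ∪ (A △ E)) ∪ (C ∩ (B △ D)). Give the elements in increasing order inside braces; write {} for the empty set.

A △ E = {2, 5, 8, 10, 11, 12, 16, 17}
A ∪ (A △ E) = {2, 3, 5, 6, 8, 10, 11, 12, 16, 17}
B △ D = {2, 4, 5, 7, 10, 11, 13, 14, 15}
C ∩ (B △ D) = {4, 15}
(A ∪ (A △ E)) ∪ (C ∩ (B △ D)) = {2, 3, 4, 5, 6, 8, 10, 11, 12, 15, 16, 17}

{2, 3, 4, 5, 6, 8, 10, 11, 12, 15, 16, 17}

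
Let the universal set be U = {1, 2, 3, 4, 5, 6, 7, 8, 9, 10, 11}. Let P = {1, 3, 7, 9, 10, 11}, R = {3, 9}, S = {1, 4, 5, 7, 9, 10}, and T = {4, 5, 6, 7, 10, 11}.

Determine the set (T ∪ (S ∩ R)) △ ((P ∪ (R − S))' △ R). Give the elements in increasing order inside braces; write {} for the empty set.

{2, 3, 7, 8, 10, 11}

S ∩ R = {9}
T ∪ (S ∩ R) = {4, 5, 6, 7, 9, 10, 11}
R − S = {3}
P ∪ (R − S) = {1, 3, 7, 9, 10, 11}
(P ∪ (R − S))' = {2, 4, 5, 6, 8}
(P ∪ (R − S))' △ R = {2, 3, 4, 5, 6, 8, 9}
(T ∪ (S ∩ R)) △ ((P ∪ (R − S))' △ R) = {2, 3, 7, 8, 10, 11}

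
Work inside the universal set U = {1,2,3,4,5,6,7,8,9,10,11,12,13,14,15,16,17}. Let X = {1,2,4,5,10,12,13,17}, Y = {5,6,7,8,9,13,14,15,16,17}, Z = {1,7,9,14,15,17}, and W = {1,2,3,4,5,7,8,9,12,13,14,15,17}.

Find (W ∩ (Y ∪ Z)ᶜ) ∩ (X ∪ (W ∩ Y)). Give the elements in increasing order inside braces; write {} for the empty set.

Y ∪ Z = {1,5,6,7,8,9,13,14,15,16,17}
(Y ∪ Z)ᶜ = {2,3,4,10,11,12}
W ∩ (Y ∪ Z)ᶜ = {2,3,4,12}
W ∩ Y = {5,7,8,9,13,14,15,17}
X ∪ (W ∩ Y) = {1,2,4,5,7,8,9,10,12,13,14,15,17}
(W ∩ (Y ∪ Z)ᶜ) ∩ (X ∪ (W ∩ Y)) = {2,4,12}

{2,4,12}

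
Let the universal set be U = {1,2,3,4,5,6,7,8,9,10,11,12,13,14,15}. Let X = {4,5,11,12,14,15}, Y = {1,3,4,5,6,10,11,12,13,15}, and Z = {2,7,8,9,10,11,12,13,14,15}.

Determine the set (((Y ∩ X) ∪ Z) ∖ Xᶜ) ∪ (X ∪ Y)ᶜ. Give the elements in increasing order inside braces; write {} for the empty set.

Y ∩ X = {4,5,11,12,15}
(Y ∩ X) ∪ Z = {2,4,5,7,8,9,10,11,12,13,14,15}
Xᶜ = {1,2,3,6,7,8,9,10,13}
((Y ∩ X) ∪ Z) ∖ Xᶜ = {4,5,11,12,14,15}
X ∪ Y = {1,3,4,5,6,10,11,12,13,14,15}
(X ∪ Y)ᶜ = {2,7,8,9}
(((Y ∩ X) ∪ Z) ∖ Xᶜ) ∪ (X ∪ Y)ᶜ = {2,4,5,7,8,9,11,12,14,15}

{2,4,5,7,8,9,11,12,14,15}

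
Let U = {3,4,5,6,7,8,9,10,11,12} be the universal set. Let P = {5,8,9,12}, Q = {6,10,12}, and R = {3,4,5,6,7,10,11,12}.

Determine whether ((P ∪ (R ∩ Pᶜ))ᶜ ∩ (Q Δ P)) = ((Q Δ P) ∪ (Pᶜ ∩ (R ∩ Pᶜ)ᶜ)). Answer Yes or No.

Pᶜ = {3,4,6,7,10,11}
R ∩ Pᶜ = {3,4,6,7,10,11}
P ∪ (R ∩ Pᶜ) = {3,4,5,6,7,8,9,10,11,12}
(P ∪ (R ∩ Pᶜ))ᶜ = {}
Q Δ P = {5,6,8,9,10}
(P ∪ (R ∩ Pᶜ))ᶜ ∩ (Q Δ P) = {}
(R ∩ Pᶜ)ᶜ = {5,8,9,12}
Pᶜ ∩ (R ∩ Pᶜ)ᶜ = {}
(Q Δ P) ∪ (Pᶜ ∩ (R ∩ Pᶜ)ᶜ) = {5,6,8,9,10}
5 ∈ (Q Δ P) ∪ (Pᶜ ∩ (R ∩ Pᶜ)ᶜ) but 5 ∉ (P ∪ (R ∩ Pᶜ))ᶜ ∩ (Q Δ P), so they differ.

No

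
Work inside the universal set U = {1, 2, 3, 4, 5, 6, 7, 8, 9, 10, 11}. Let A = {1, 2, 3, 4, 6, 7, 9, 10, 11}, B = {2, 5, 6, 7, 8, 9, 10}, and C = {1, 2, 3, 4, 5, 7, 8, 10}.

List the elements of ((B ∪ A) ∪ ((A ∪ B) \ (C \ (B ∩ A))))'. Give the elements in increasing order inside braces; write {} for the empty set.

{}

B ∪ A = {1, 2, 3, 4, 5, 6, 7, 8, 9, 10, 11}
A ∪ B = {1, 2, 3, 4, 5, 6, 7, 8, 9, 10, 11}
B ∩ A = {2, 6, 7, 9, 10}
C \ (B ∩ A) = {1, 3, 4, 5, 8}
(A ∪ B) \ (C \ (B ∩ A)) = {2, 6, 7, 9, 10, 11}
(B ∪ A) ∪ ((A ∪ B) \ (C \ (B ∩ A))) = {1, 2, 3, 4, 5, 6, 7, 8, 9, 10, 11}
((B ∪ A) ∪ ((A ∪ B) \ (C \ (B ∩ A))))' = {}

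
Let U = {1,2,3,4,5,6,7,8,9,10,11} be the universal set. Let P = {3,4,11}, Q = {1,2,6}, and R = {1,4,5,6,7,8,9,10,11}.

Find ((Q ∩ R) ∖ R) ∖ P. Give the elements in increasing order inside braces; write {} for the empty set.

Q ∩ R = {1,6}
(Q ∩ R) ∖ R = {}
((Q ∩ R) ∖ R) ∖ P = {}

{}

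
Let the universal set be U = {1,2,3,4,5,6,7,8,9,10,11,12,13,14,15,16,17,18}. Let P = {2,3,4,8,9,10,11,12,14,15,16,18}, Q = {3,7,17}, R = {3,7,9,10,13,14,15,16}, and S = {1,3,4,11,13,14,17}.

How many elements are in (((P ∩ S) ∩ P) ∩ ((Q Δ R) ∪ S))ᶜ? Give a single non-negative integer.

P ∩ S = {3,4,11,14}
(P ∩ S) ∩ P = {3,4,11,14}
Q Δ R = {9,10,13,14,15,16,17}
(Q Δ R) ∪ S = {1,3,4,9,10,11,13,14,15,16,17}
((P ∩ S) ∩ P) ∩ ((Q Δ R) ∪ S) = {3,4,11,14}
(((P ∩ S) ∩ P) ∩ ((Q Δ R) ∪ S))ᶜ = {1,2,5,6,7,8,9,10,12,13,15,16,17,18}
|(((P ∩ S) ∩ P) ∩ ((Q Δ R) ∪ S))ᶜ| = 14

14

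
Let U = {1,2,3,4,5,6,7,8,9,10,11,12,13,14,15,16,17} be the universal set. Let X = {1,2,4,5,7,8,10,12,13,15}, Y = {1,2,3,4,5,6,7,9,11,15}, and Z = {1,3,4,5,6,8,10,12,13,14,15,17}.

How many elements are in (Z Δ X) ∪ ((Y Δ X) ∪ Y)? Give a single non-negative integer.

16

Z Δ X = {2,3,6,7,14,17}
Y Δ X = {3,6,8,9,10,11,12,13}
(Y Δ X) ∪ Y = {1,2,3,4,5,6,7,8,9,10,11,12,13,15}
(Z Δ X) ∪ ((Y Δ X) ∪ Y) = {1,2,3,4,5,6,7,8,9,10,11,12,13,14,15,17}
|(Z Δ X) ∪ ((Y Δ X) ∪ Y)| = 16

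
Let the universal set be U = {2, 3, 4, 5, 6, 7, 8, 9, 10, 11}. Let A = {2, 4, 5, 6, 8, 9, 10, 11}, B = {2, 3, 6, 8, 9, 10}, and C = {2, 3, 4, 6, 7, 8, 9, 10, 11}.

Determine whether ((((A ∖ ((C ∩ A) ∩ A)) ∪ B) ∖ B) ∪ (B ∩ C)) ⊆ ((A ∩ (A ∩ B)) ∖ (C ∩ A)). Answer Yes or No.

C ∩ A = {2, 4, 6, 8, 9, 10, 11}
(C ∩ A) ∩ A = {2, 4, 6, 8, 9, 10, 11}
A ∖ ((C ∩ A) ∩ A) = {5}
(A ∖ ((C ∩ A) ∩ A)) ∪ B = {2, 3, 5, 6, 8, 9, 10}
((A ∖ ((C ∩ A) ∩ A)) ∪ B) ∖ B = {5}
B ∩ C = {2, 3, 6, 8, 9, 10}
(((A ∖ ((C ∩ A) ∩ A)) ∪ B) ∖ B) ∪ (B ∩ C) = {2, 3, 5, 6, 8, 9, 10}
A ∩ B = {2, 6, 8, 9, 10}
A ∩ (A ∩ B) = {2, 6, 8, 9, 10}
(A ∩ (A ∩ B)) ∖ (C ∩ A) = {}
2 ∈ (((A ∖ ((C ∩ A) ∩ A)) ∪ B) ∖ B) ∪ (B ∩ C) but 2 ∉ (A ∩ (A ∩ B)) ∖ (C ∩ A), so the inclusion fails.

No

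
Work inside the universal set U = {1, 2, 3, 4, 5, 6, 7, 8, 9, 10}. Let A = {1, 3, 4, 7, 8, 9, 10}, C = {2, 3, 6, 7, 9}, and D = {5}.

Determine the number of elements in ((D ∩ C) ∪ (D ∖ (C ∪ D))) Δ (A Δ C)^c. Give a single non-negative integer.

4

D ∩ C = {}
C ∪ D = {2, 3, 5, 6, 7, 9}
D ∖ (C ∪ D) = {}
(D ∩ C) ∪ (D ∖ (C ∪ D)) = {}
A Δ C = {1, 2, 4, 6, 8, 10}
(A Δ C)^c = {3, 5, 7, 9}
((D ∩ C) ∪ (D ∖ (C ∪ D))) Δ (A Δ C)^c = {3, 5, 7, 9}
|((D ∩ C) ∪ (D ∖ (C ∪ D))) Δ (A Δ C)^c| = 4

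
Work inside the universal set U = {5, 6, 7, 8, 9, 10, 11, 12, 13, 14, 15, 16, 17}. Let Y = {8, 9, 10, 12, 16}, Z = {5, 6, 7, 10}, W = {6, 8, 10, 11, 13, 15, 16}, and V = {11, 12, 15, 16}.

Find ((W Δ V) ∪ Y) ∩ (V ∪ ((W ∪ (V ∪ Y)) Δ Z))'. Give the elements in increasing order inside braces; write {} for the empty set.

W Δ V = {6, 8, 10, 12, 13}
(W Δ V) ∪ Y = {6, 8, 9, 10, 12, 13, 16}
V ∪ Y = {8, 9, 10, 11, 12, 15, 16}
W ∪ (V ∪ Y) = {6, 8, 9, 10, 11, 12, 13, 15, 16}
(W ∪ (V ∪ Y)) Δ Z = {5, 7, 8, 9, 11, 12, 13, 15, 16}
V ∪ ((W ∪ (V ∪ Y)) Δ Z) = {5, 7, 8, 9, 11, 12, 13, 15, 16}
(V ∪ ((W ∪ (V ∪ Y)) Δ Z))' = {6, 10, 14, 17}
((W Δ V) ∪ Y) ∩ (V ∪ ((W ∪ (V ∪ Y)) Δ Z))' = {6, 10}

{6, 10}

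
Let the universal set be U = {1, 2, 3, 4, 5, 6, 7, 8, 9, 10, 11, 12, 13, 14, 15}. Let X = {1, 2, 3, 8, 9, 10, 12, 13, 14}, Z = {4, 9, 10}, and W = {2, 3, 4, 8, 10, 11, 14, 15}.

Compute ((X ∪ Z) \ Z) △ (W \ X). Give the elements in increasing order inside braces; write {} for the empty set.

X ∪ Z = {1, 2, 3, 4, 8, 9, 10, 12, 13, 14}
(X ∪ Z) \ Z = {1, 2, 3, 8, 12, 13, 14}
W \ X = {4, 11, 15}
((X ∪ Z) \ Z) △ (W \ X) = {1, 2, 3, 4, 8, 11, 12, 13, 14, 15}

{1, 2, 3, 4, 8, 11, 12, 13, 14, 15}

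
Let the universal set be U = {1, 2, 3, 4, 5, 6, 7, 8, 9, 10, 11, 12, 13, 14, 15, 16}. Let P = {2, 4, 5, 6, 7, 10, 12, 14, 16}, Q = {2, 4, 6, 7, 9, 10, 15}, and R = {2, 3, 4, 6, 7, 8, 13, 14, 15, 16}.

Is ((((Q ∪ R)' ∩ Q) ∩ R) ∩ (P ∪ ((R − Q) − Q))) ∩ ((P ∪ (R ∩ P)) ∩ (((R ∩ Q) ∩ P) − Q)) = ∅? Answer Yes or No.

Q ∪ R = {2, 3, 4, 6, 7, 8, 9, 10, 13, 14, 15, 16}
(Q ∪ R)' = {1, 5, 11, 12}
(Q ∪ R)' ∩ Q = {}
((Q ∪ R)' ∩ Q) ∩ R = {}
R − Q = {3, 8, 13, 14, 16}
(R − Q) − Q = {3, 8, 13, 14, 16}
P ∪ ((R − Q) − Q) = {2, 3, 4, 5, 6, 7, 8, 10, 12, 13, 14, 16}
(((Q ∪ R)' ∩ Q) ∩ R) ∩ (P ∪ ((R − Q) − Q)) = {}
R ∩ P = {2, 4, 6, 7, 14, 16}
P ∪ (R ∩ P) = {2, 4, 5, 6, 7, 10, 12, 14, 16}
R ∩ Q = {2, 4, 6, 7, 15}
(R ∩ Q) ∩ P = {2, 4, 6, 7}
((R ∩ Q) ∩ P) − Q = {}
(P ∪ (R ∩ P)) ∩ (((R ∩ Q) ∩ P) − Q) = {}
{} and {} share no elements.

Yes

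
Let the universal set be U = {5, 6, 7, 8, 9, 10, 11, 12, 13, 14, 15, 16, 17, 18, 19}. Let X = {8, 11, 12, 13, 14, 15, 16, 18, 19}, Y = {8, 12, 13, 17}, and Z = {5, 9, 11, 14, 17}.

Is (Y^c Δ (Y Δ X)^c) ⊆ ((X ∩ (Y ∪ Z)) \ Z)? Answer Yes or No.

Y^c = {5, 6, 7, 9, 10, 11, 14, 15, 16, 18, 19}
Y Δ X = {11, 14, 15, 16, 17, 18, 19}
(Y Δ X)^c = {5, 6, 7, 8, 9, 10, 12, 13}
Y^c Δ (Y Δ X)^c = {8, 11, 12, 13, 14, 15, 16, 18, 19}
Y ∪ Z = {5, 8, 9, 11, 12, 13, 14, 17}
X ∩ (Y ∪ Z) = {8, 11, 12, 13, 14}
(X ∩ (Y ∪ Z)) \ Z = {8, 12, 13}
11 ∈ Y^c Δ (Y Δ X)^c but 11 ∉ (X ∩ (Y ∪ Z)) \ Z, so the inclusion fails.

No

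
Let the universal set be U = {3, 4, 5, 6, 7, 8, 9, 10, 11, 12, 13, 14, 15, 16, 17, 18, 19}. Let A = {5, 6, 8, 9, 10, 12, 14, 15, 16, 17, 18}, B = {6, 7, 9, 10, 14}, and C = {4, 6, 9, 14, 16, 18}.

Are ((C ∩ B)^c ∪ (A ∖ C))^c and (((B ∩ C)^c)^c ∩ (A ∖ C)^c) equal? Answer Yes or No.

Yes

C ∩ B = {6, 9, 14}
(C ∩ B)^c = {3, 4, 5, 7, 8, 10, 11, 12, 13, 15, 16, 17, 18, 19}
A ∖ C = {5, 8, 10, 12, 15, 17}
(C ∩ B)^c ∪ (A ∖ C) = {3, 4, 5, 7, 8, 10, 11, 12, 13, 15, 16, 17, 18, 19}
((C ∩ B)^c ∪ (A ∖ C))^c = {6, 9, 14}
B ∩ C = {6, 9, 14}
(B ∩ C)^c = {3, 4, 5, 7, 8, 10, 11, 12, 13, 15, 16, 17, 18, 19}
((B ∩ C)^c)^c = {6, 9, 14}
(A ∖ C)^c = {3, 4, 6, 7, 9, 11, 13, 14, 16, 18, 19}
((B ∩ C)^c)^c ∩ (A ∖ C)^c = {6, 9, 14}
Both equal {6, 9, 14}, so ((C ∩ B)^c ∪ (A ∖ C))^c = ((B ∩ C)^c)^c ∩ (A ∖ C)^c.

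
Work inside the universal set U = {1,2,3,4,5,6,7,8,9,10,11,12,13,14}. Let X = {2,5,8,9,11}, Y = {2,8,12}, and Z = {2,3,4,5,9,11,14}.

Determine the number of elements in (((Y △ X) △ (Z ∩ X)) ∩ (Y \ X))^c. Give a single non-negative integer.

13

Y △ X = {5,9,11,12}
Z ∩ X = {2,5,9,11}
(Y △ X) △ (Z ∩ X) = {2,12}
Y \ X = {12}
((Y △ X) △ (Z ∩ X)) ∩ (Y \ X) = {12}
(((Y △ X) △ (Z ∩ X)) ∩ (Y \ X))^c = {1,2,3,4,5,6,7,8,9,10,11,13,14}
|(((Y △ X) △ (Z ∩ X)) ∩ (Y \ X))^c| = 13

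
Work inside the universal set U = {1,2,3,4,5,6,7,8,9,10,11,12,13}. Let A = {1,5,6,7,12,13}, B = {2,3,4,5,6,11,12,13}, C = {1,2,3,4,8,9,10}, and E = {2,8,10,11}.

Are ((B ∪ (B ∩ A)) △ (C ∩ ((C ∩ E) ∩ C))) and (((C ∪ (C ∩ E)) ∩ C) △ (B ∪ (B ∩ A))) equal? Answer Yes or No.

No

B ∩ A = {5,6,12,13}
B ∪ (B ∩ A) = {2,3,4,5,6,11,12,13}
C ∩ E = {2,8,10}
(C ∩ E) ∩ C = {2,8,10}
C ∩ ((C ∩ E) ∩ C) = {2,8,10}
(B ∪ (B ∩ A)) △ (C ∩ ((C ∩ E) ∩ C)) = {3,4,5,6,8,10,11,12,13}
C ∪ (C ∩ E) = {1,2,3,4,8,9,10}
(C ∪ (C ∩ E)) ∩ C = {1,2,3,4,8,9,10}
((C ∪ (C ∩ E)) ∩ C) △ (B ∪ (B ∩ A)) = {1,5,6,8,9,10,11,12,13}
1 ∈ ((C ∪ (C ∩ E)) ∩ C) △ (B ∪ (B ∩ A)) but 1 ∉ (B ∪ (B ∩ A)) △ (C ∩ ((C ∩ E) ∩ C)), so they differ.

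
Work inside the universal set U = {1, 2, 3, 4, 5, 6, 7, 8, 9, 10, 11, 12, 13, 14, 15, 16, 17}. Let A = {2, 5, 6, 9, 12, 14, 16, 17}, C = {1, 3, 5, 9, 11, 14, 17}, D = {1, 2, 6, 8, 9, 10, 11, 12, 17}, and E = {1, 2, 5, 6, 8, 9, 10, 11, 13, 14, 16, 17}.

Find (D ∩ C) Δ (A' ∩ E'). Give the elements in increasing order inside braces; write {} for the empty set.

D ∩ C = {1, 9, 11, 17}
A' = {1, 3, 4, 7, 8, 10, 11, 13, 15}
E' = {3, 4, 7, 12, 15}
A' ∩ E' = {3, 4, 7, 15}
(D ∩ C) Δ (A' ∩ E') = {1, 3, 4, 7, 9, 11, 15, 17}

{1, 3, 4, 7, 9, 11, 15, 17}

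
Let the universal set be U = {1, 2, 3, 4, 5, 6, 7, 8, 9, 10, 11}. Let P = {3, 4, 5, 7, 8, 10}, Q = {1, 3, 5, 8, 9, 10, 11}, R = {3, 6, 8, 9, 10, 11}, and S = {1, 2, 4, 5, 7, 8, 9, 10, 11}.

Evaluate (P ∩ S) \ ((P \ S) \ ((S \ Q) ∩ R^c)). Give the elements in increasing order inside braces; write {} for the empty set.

{4, 5, 7, 8, 10}

P ∩ S = {4, 5, 7, 8, 10}
P \ S = {3}
S \ Q = {2, 4, 7}
R^c = {1, 2, 4, 5, 7}
(S \ Q) ∩ R^c = {2, 4, 7}
(P \ S) \ ((S \ Q) ∩ R^c) = {3}
(P ∩ S) \ ((P \ S) \ ((S \ Q) ∩ R^c)) = {4, 5, 7, 8, 10}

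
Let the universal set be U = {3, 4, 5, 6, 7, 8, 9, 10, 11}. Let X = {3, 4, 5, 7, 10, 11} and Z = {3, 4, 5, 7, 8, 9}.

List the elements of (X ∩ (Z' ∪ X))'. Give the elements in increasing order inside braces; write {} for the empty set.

{6, 8, 9}

Z' = {6, 10, 11}
Z' ∪ X = {3, 4, 5, 6, 7, 10, 11}
X ∩ (Z' ∪ X) = {3, 4, 5, 7, 10, 11}
(X ∩ (Z' ∪ X))' = {6, 8, 9}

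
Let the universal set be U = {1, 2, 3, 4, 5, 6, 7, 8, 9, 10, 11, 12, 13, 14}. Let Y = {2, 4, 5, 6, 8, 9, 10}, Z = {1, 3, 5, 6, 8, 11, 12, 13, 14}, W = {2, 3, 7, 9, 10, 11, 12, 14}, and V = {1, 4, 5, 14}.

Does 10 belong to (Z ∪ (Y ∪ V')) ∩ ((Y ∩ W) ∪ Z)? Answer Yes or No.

10 ∉ V, so 10 ∈ V'
10 ∈ Y and 10 ∈ V', so 10 ∈ Y ∪ V'
10 ∉ Z and 10 ∈ (Y ∪ V'), so 10 ∈ Z ∪ (Y ∪ V')
10 ∈ Y and 10 ∈ W, so 10 ∈ Y ∩ W
10 ∈ (Y ∩ W) and 10 ∉ Z, so 10 ∈ (Y ∩ W) ∪ Z
10 ∈ (Z ∪ (Y ∪ V')) and 10 ∈ ((Y ∩ W) ∪ Z), so 10 ∈ (Z ∪ (Y ∪ V')) ∩ ((Y ∩ W) ∪ Z)

Yes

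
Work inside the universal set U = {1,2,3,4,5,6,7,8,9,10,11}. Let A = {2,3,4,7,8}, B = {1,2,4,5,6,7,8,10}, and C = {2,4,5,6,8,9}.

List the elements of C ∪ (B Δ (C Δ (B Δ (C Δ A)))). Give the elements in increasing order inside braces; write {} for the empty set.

C Δ A = {3,5,6,7,9}
B Δ (C Δ A) = {1,2,3,4,8,9,10}
C Δ (B Δ (C Δ A)) = {1,3,5,6,10}
B Δ (C Δ (B Δ (C Δ A))) = {2,3,4,7,8}
C ∪ (B Δ (C Δ (B Δ (C Δ A)))) = {2,3,4,5,6,7,8,9}

{2,3,4,5,6,7,8,9}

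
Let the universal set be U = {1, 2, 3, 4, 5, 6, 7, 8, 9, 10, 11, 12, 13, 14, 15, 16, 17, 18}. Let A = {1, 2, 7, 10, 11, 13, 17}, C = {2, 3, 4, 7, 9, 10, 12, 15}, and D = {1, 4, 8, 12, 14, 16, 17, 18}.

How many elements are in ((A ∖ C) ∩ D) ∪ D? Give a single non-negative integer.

8

A ∖ C = {1, 11, 13, 17}
(A ∖ C) ∩ D = {1, 17}
((A ∖ C) ∩ D) ∪ D = {1, 4, 8, 12, 14, 16, 17, 18}
|((A ∖ C) ∩ D) ∪ D| = 8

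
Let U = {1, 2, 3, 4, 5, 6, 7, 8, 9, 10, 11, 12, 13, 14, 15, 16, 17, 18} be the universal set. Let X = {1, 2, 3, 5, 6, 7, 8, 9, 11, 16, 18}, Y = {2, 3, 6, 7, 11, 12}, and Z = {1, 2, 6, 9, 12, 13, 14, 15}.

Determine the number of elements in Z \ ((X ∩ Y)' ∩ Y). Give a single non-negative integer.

X ∩ Y = {2, 3, 6, 7, 11}
(X ∩ Y)' = {1, 4, 5, 8, 9, 10, 12, 13, 14, 15, 16, 17, 18}
(X ∩ Y)' ∩ Y = {12}
Z \ ((X ∩ Y)' ∩ Y) = {1, 2, 6, 9, 13, 14, 15}
|Z \ ((X ∩ Y)' ∩ Y)| = 7

7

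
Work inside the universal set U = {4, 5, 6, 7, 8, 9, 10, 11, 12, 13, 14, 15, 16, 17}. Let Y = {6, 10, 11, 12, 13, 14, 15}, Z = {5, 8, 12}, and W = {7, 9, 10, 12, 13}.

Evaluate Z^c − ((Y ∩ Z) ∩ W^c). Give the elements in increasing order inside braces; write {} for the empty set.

Z^c = {4, 6, 7, 9, 10, 11, 13, 14, 15, 16, 17}
Y ∩ Z = {12}
W^c = {4, 5, 6, 8, 11, 14, 15, 16, 17}
(Y ∩ Z) ∩ W^c = {}
Z^c − ((Y ∩ Z) ∩ W^c) = {4, 6, 7, 9, 10, 11, 13, 14, 15, 16, 17}

{4, 6, 7, 9, 10, 11, 13, 14, 15, 16, 17}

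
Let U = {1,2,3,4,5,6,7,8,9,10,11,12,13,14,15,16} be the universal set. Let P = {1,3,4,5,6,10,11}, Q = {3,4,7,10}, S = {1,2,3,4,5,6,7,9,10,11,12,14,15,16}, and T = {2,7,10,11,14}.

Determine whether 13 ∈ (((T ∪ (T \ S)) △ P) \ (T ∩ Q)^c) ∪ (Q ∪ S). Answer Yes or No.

13 ∉ T and 13 ∉ S, so 13 ∉ T \ S
13 ∉ T and 13 ∉ (T \ S), so 13 ∉ T ∪ (T \ S)
13 ∉ (T ∪ (T \ S)) and 13 ∉ P, so 13 ∉ (T ∪ (T \ S)) △ P
13 ∉ T and 13 ∉ Q, so 13 ∉ T ∩ Q
13 ∈ (T ∩ Q)^c since 13 ∉ (T ∩ Q)
13 ∉ ((T ∪ (T \ S)) △ P) and 13 ∈ (T ∩ Q)^c, so 13 ∉ ((T ∪ (T \ S)) △ P) \ (T ∩ Q)^c
13 ∉ Q and 13 ∉ S, so 13 ∉ Q ∪ S
13 ∉ (((T ∪ (T \ S)) △ P) \ (T ∩ Q)^c) and 13 ∉ (Q ∪ S), so 13 ∉ (((T ∪ (T \ S)) △ P) \ (T ∩ Q)^c) ∪ (Q ∪ S)

No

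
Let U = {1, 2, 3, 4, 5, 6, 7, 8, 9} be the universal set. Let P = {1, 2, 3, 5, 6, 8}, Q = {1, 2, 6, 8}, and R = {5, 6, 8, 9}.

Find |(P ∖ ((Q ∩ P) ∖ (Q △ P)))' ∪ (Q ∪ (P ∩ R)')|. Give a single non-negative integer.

8

Q ∩ P = {1, 2, 6, 8}
Q △ P = {3, 5}
(Q ∩ P) ∖ (Q △ P) = {1, 2, 6, 8}
P ∖ ((Q ∩ P) ∖ (Q △ P)) = {3, 5}
(P ∖ ((Q ∩ P) ∖ (Q △ P)))' = {1, 2, 4, 6, 7, 8, 9}
P ∩ R = {5, 6, 8}
(P ∩ R)' = {1, 2, 3, 4, 7, 9}
Q ∪ (P ∩ R)' = {1, 2, 3, 4, 6, 7, 8, 9}
(P ∖ ((Q ∩ P) ∖ (Q △ P)))' ∪ (Q ∪ (P ∩ R)') = {1, 2, 3, 4, 6, 7, 8, 9}
|(P ∖ ((Q ∩ P) ∖ (Q △ P)))' ∪ (Q ∪ (P ∩ R)')| = 8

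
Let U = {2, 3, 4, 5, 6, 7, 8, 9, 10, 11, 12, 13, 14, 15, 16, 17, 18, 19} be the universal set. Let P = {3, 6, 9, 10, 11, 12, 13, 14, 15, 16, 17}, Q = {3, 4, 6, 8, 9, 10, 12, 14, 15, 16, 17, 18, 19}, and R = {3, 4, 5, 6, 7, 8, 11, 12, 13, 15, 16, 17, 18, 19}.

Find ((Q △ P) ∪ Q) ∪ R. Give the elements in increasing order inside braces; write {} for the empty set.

Q △ P = {4, 8, 11, 13, 18, 19}
(Q △ P) ∪ Q = {3, 4, 6, 8, 9, 10, 11, 12, 13, 14, 15, 16, 17, 18, 19}
((Q △ P) ∪ Q) ∪ R = {3, 4, 5, 6, 7, 8, 9, 10, 11, 12, 13, 14, 15, 16, 17, 18, 19}

{3, 4, 5, 6, 7, 8, 9, 10, 11, 12, 13, 14, 15, 16, 17, 18, 19}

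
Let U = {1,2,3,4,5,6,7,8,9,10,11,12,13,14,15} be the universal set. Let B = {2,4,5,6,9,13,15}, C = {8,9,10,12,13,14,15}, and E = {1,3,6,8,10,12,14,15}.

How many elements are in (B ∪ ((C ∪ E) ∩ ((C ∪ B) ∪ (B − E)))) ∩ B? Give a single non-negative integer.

C ∪ E = {1,3,6,8,9,10,12,13,14,15}
C ∪ B = {2,4,5,6,8,9,10,12,13,14,15}
B − E = {2,4,5,9,13}
(C ∪ B) ∪ (B − E) = {2,4,5,6,8,9,10,12,13,14,15}
(C ∪ E) ∩ ((C ∪ B) ∪ (B − E)) = {6,8,9,10,12,13,14,15}
B ∪ ((C ∪ E) ∩ ((C ∪ B) ∪ (B − E))) = {2,4,5,6,8,9,10,12,13,14,15}
(B ∪ ((C ∪ E) ∩ ((C ∪ B) ∪ (B − E)))) ∩ B = {2,4,5,6,9,13,15}
|(B ∪ ((C ∪ E) ∩ ((C ∪ B) ∪ (B − E)))) ∩ B| = 7

7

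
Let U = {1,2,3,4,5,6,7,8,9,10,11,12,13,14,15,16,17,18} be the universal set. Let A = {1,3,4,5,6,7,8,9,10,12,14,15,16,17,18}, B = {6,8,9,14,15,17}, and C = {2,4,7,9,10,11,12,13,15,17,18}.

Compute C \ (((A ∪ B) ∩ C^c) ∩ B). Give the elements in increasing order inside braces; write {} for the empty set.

A ∪ B = {1,3,4,5,6,7,8,9,10,12,14,15,16,17,18}
C^c = {1,3,5,6,8,14,16}
(A ∪ B) ∩ C^c = {1,3,5,6,8,14,16}
((A ∪ B) ∩ C^c) ∩ B = {6,8,14}
C \ (((A ∪ B) ∩ C^c) ∩ B) = {2,4,7,9,10,11,12,13,15,17,18}

{2,4,7,9,10,11,12,13,15,17,18}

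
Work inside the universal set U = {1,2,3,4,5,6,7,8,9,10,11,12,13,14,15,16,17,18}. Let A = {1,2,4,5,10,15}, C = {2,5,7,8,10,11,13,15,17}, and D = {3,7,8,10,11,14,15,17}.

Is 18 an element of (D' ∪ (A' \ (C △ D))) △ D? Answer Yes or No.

Yes

18 ∉ D, so 18 ∈ D'
18 ∉ A, so 18 ∈ A'
18 ∉ C and 18 ∉ D, so 18 ∉ C △ D
18 ∈ A' and 18 ∉ (C △ D), so 18 ∈ A' \ (C △ D)
18 ∈ D' and 18 ∈ (A' \ (C △ D)), so 18 ∈ D' ∪ (A' \ (C △ D))
18 ∈ (D' ∪ (A' \ (C △ D))) and 18 ∉ D, so 18 ∈ (D' ∪ (A' \ (C △ D))) △ D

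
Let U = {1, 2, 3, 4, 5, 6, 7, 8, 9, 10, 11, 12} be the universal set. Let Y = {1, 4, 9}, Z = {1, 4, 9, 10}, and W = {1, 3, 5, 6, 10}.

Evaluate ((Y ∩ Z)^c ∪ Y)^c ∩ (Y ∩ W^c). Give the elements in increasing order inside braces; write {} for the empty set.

{}

Y ∩ Z = {1, 4, 9}
(Y ∩ Z)^c = {2, 3, 5, 6, 7, 8, 10, 11, 12}
(Y ∩ Z)^c ∪ Y = {1, 2, 3, 4, 5, 6, 7, 8, 9, 10, 11, 12}
((Y ∩ Z)^c ∪ Y)^c = {}
W^c = {2, 4, 7, 8, 9, 11, 12}
Y ∩ W^c = {4, 9}
((Y ∩ Z)^c ∪ Y)^c ∩ (Y ∩ W^c) = {}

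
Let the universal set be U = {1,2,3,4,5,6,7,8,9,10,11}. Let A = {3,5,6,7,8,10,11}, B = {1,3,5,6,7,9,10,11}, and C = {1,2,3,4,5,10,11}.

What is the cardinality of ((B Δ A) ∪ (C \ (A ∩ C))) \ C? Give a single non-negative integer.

B Δ A = {1,8,9}
A ∩ C = {3,5,10,11}
C \ (A ∩ C) = {1,2,4}
(B Δ A) ∪ (C \ (A ∩ C)) = {1,2,4,8,9}
((B Δ A) ∪ (C \ (A ∩ C))) \ C = {8,9}
|((B Δ A) ∪ (C \ (A ∩ C))) \ C| = 2

2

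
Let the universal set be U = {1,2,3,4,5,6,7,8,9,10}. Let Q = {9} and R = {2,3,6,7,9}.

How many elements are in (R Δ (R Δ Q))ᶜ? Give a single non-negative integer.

9

R Δ Q = {2,3,6,7}
R Δ (R Δ Q) = {9}
(R Δ (R Δ Q))ᶜ = {1,2,3,4,5,6,7,8,10}
|(R Δ (R Δ Q))ᶜ| = 9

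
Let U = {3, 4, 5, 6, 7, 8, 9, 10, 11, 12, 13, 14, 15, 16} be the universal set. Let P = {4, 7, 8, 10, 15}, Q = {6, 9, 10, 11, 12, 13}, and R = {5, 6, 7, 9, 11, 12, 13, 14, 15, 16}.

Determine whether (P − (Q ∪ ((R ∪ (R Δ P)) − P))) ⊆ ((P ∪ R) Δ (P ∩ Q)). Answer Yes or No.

R Δ P = {4, 5, 6, 8, 9, 10, 11, 12, 13, 14, 16}
R ∪ (R Δ P) = {4, 5, 6, 7, 8, 9, 10, 11, 12, 13, 14, 15, 16}
(R ∪ (R Δ P)) − P = {5, 6, 9, 11, 12, 13, 14, 16}
Q ∪ ((R ∪ (R Δ P)) − P) = {5, 6, 9, 10, 11, 12, 13, 14, 16}
P − (Q ∪ ((R ∪ (R Δ P)) − P)) = {4, 7, 8, 15}
P ∪ R = {4, 5, 6, 7, 8, 9, 10, 11, 12, 13, 14, 15, 16}
P ∩ Q = {10}
(P ∪ R) Δ (P ∩ Q) = {4, 5, 6, 7, 8, 9, 11, 12, 13, 14, 15, 16}
Every element of {4, 7, 8, 15} is in {4, 5, 6, 7, 8, 9, 11, 12, 13, 14, 15, 16}, so P − (Q ∪ ((R ∪ (R Δ P)) − P)) ⊆ (P ∪ R) Δ (P ∩ Q).

Yes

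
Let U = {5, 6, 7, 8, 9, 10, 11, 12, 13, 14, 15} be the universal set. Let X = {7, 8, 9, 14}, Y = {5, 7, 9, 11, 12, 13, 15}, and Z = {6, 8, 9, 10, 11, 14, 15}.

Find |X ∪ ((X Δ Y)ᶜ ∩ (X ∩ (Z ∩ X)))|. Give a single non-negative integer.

4

X Δ Y = {5, 8, 11, 12, 13, 14, 15}
(X Δ Y)ᶜ = {6, 7, 9, 10}
Z ∩ X = {8, 9, 14}
X ∩ (Z ∩ X) = {8, 9, 14}
(X Δ Y)ᶜ ∩ (X ∩ (Z ∩ X)) = {9}
X ∪ ((X Δ Y)ᶜ ∩ (X ∩ (Z ∩ X))) = {7, 8, 9, 14}
|X ∪ ((X Δ Y)ᶜ ∩ (X ∩ (Z ∩ X)))| = 4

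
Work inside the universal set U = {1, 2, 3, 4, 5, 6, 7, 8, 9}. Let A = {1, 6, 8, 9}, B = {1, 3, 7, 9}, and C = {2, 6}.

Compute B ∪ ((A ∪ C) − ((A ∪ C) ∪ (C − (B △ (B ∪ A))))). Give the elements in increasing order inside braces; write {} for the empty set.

{1, 3, 7, 9}

A ∪ C = {1, 2, 6, 8, 9}
B ∪ A = {1, 3, 6, 7, 8, 9}
B △ (B ∪ A) = {6, 8}
C − (B △ (B ∪ A)) = {2}
(A ∪ C) ∪ (C − (B △ (B ∪ A))) = {1, 2, 6, 8, 9}
(A ∪ C) − ((A ∪ C) ∪ (C − (B △ (B ∪ A)))) = {}
B ∪ ((A ∪ C) − ((A ∪ C) ∪ (C − (B △ (B ∪ A))))) = {1, 3, 7, 9}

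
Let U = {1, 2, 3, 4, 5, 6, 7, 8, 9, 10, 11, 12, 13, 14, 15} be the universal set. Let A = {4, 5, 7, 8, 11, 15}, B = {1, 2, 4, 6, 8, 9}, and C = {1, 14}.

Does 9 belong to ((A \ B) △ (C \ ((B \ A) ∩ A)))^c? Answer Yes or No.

Yes

9 ∉ A and 9 ∈ B, so 9 ∉ A \ B
9 ∈ B and 9 ∉ A, so 9 ∈ B \ A
9 ∈ (B \ A) and 9 ∉ A, so 9 ∉ (B \ A) ∩ A
9 ∉ C and 9 ∉ ((B \ A) ∩ A), so 9 ∉ C \ ((B \ A) ∩ A)
9 ∉ (A \ B) and 9 ∉ (C \ ((B \ A) ∩ A)), so 9 ∉ (A \ B) △ (C \ ((B \ A) ∩ A))
9 ∈ ((A \ B) △ (C \ ((B \ A) ∩ A)))^c since 9 ∉ ((A \ B) △ (C \ ((B \ A) ∩ A)))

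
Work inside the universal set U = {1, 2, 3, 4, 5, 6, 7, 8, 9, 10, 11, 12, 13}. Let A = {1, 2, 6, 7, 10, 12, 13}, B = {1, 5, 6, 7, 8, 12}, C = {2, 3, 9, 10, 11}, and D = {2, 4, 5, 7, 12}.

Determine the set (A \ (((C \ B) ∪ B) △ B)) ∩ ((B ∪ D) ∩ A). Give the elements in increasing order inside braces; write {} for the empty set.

C \ B = {2, 3, 9, 10, 11}
(C \ B) ∪ B = {1, 2, 3, 5, 6, 7, 8, 9, 10, 11, 12}
((C \ B) ∪ B) △ B = {2, 3, 9, 10, 11}
A \ (((C \ B) ∪ B) △ B) = {1, 6, 7, 12, 13}
B ∪ D = {1, 2, 4, 5, 6, 7, 8, 12}
(B ∪ D) ∩ A = {1, 2, 6, 7, 12}
(A \ (((C \ B) ∪ B) △ B)) ∩ ((B ∪ D) ∩ A) = {1, 6, 7, 12}

{1, 6, 7, 12}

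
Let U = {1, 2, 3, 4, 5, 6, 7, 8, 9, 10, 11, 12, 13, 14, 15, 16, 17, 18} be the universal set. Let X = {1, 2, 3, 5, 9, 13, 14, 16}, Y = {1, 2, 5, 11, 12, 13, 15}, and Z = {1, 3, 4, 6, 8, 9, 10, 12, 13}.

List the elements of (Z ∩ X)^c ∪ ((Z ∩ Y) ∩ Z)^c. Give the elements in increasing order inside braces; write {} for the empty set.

Z ∩ X = {1, 3, 9, 13}
(Z ∩ X)^c = {2, 4, 5, 6, 7, 8, 10, 11, 12, 14, 15, 16, 17, 18}
Z ∩ Y = {1, 12, 13}
(Z ∩ Y) ∩ Z = {1, 12, 13}
((Z ∩ Y) ∩ Z)^c = {2, 3, 4, 5, 6, 7, 8, 9, 10, 11, 14, 15, 16, 17, 18}
(Z ∩ X)^c ∪ ((Z ∩ Y) ∩ Z)^c = {2, 3, 4, 5, 6, 7, 8, 9, 10, 11, 12, 14, 15, 16, 17, 18}

{2, 3, 4, 5, 6, 7, 8, 9, 10, 11, 12, 14, 15, 16, 17, 18}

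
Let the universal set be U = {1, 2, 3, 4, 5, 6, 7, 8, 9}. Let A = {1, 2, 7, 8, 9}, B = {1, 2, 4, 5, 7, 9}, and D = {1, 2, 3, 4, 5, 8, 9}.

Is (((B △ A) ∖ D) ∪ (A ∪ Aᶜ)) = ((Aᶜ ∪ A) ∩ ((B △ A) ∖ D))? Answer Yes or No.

B △ A = {4, 5, 8}
(B △ A) ∖ D = {}
Aᶜ = {3, 4, 5, 6}
A ∪ Aᶜ = {1, 2, 3, 4, 5, 6, 7, 8, 9}
((B △ A) ∖ D) ∪ (A ∪ Aᶜ) = {1, 2, 3, 4, 5, 6, 7, 8, 9}
Aᶜ ∪ A = {1, 2, 3, 4, 5, 6, 7, 8, 9}
(Aᶜ ∪ A) ∩ ((B △ A) ∖ D) = {}
1 ∈ ((B △ A) ∖ D) ∪ (A ∪ Aᶜ) but 1 ∉ (Aᶜ ∪ A) ∩ ((B △ A) ∖ D), so they differ.

No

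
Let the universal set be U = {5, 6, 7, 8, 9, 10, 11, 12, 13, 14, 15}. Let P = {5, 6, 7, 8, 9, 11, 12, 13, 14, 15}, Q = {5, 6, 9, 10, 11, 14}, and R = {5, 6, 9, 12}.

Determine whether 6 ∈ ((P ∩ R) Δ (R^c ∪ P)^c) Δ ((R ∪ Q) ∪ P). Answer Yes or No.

6 ∈ P and 6 ∈ R, so 6 ∈ P ∩ R
6 ∈ R, so 6 ∉ R^c
6 ∉ R^c and 6 ∈ P, so 6 ∈ R^c ∪ P
6 ∉ (R^c ∪ P)^c since 6 ∈ (R^c ∪ P)
6 ∈ (P ∩ R) and 6 ∉ (R^c ∪ P)^c, so 6 ∈ (P ∩ R) Δ (R^c ∪ P)^c
6 ∈ R and 6 ∈ Q, so 6 ∈ R ∪ Q
6 ∈ (R ∪ Q) and 6 ∈ P, so 6 ∈ (R ∪ Q) ∪ P
6 ∈ ((P ∩ R) Δ (R^c ∪ P)^c) and 6 ∈ ((R ∪ Q) ∪ P), so 6 ∉ ((P ∩ R) Δ (R^c ∪ P)^c) Δ ((R ∪ Q) ∪ P)

No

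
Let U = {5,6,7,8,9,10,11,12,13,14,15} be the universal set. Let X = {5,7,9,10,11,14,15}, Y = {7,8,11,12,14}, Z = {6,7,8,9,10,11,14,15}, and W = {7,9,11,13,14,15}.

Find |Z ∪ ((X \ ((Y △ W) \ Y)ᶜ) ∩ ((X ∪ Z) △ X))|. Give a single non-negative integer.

8

Y △ W = {8,9,12,13,15}
(Y △ W) \ Y = {9,13,15}
((Y △ W) \ Y)ᶜ = {5,6,7,8,10,11,12,14}
X \ ((Y △ W) \ Y)ᶜ = {9,15}
X ∪ Z = {5,6,7,8,9,10,11,14,15}
(X ∪ Z) △ X = {6,8}
(X \ ((Y △ W) \ Y)ᶜ) ∩ ((X ∪ Z) △ X) = {}
Z ∪ ((X \ ((Y △ W) \ Y)ᶜ) ∩ ((X ∪ Z) △ X)) = {6,7,8,9,10,11,14,15}
|Z ∪ ((X \ ((Y △ W) \ Y)ᶜ) ∩ ((X ∪ Z) △ X))| = 8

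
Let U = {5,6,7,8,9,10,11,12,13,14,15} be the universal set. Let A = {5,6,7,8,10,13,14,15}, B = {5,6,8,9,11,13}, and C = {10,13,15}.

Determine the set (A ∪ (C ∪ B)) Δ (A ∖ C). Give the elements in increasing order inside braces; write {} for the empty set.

C ∪ B = {5,6,8,9,10,11,13,15}
A ∪ (C ∪ B) = {5,6,7,8,9,10,11,13,14,15}
A ∖ C = {5,6,7,8,14}
(A ∪ (C ∪ B)) Δ (A ∖ C) = {9,10,11,13,15}

{9,10,11,13,15}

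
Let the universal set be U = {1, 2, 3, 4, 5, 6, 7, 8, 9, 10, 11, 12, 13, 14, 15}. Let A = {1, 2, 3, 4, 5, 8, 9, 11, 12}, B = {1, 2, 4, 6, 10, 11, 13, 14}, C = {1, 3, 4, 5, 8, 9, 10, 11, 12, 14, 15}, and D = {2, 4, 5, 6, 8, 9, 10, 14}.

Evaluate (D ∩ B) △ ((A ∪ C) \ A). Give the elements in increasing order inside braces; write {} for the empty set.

D ∩ B = {2, 4, 6, 10, 14}
A ∪ C = {1, 2, 3, 4, 5, 8, 9, 10, 11, 12, 14, 15}
(A ∪ C) \ A = {10, 14, 15}
(D ∩ B) △ ((A ∪ C) \ A) = {2, 4, 6, 15}

{2, 4, 6, 15}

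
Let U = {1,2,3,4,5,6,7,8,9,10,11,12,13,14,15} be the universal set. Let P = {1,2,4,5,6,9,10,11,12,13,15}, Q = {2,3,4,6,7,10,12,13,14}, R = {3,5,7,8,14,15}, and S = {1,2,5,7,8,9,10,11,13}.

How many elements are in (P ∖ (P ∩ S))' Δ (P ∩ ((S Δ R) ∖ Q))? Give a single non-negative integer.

9

P ∩ S = {1,2,5,9,10,11,13}
P ∖ (P ∩ S) = {4,6,12,15}
(P ∖ (P ∩ S))' = {1,2,3,5,7,8,9,10,11,13,14}
S Δ R = {1,2,3,9,10,11,13,14,15}
(S Δ R) ∖ Q = {1,9,11,15}
P ∩ ((S Δ R) ∖ Q) = {1,9,11,15}
(P ∖ (P ∩ S))' Δ (P ∩ ((S Δ R) ∖ Q)) = {2,3,5,7,8,10,13,14,15}
|(P ∖ (P ∩ S))' Δ (P ∩ ((S Δ R) ∖ Q))| = 9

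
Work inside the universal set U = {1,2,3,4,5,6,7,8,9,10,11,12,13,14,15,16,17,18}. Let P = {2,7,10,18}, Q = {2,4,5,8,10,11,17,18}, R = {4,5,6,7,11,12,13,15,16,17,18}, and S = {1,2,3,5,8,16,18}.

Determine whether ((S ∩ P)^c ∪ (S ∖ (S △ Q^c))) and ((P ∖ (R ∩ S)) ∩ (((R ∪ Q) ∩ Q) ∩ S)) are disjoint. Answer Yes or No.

S ∩ P = {2,18}
(S ∩ P)^c = {1,3,4,5,6,7,8,9,10,11,12,13,14,15,16,17}
Q^c = {1,3,6,7,9,12,13,14,15,16}
S △ Q^c = {2,5,6,7,8,9,12,13,14,15,18}
S ∖ (S △ Q^c) = {1,3,16}
(S ∩ P)^c ∪ (S ∖ (S △ Q^c)) = {1,3,4,5,6,7,8,9,10,11,12,13,14,15,16,17}
R ∩ S = {5,16,18}
P ∖ (R ∩ S) = {2,7,10}
R ∪ Q = {2,4,5,6,7,8,10,11,12,13,15,16,17,18}
(R ∪ Q) ∩ Q = {2,4,5,8,10,11,17,18}
((R ∪ Q) ∩ Q) ∩ S = {2,5,8,18}
(P ∖ (R ∩ S)) ∩ (((R ∪ Q) ∩ Q) ∩ S) = {2}
{1,3,4,5,6,7,8,9,10,11,12,13,14,15,16,17} and {2} share no elements.

Yes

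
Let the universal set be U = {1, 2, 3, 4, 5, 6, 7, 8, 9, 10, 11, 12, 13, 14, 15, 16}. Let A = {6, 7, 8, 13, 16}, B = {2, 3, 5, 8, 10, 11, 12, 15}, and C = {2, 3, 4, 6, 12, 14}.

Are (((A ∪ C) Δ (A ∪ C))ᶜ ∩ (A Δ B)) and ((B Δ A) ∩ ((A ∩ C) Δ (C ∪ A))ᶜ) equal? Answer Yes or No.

No

A ∪ C = {2, 3, 4, 6, 7, 8, 12, 13, 14, 16}
(A ∪ C) Δ (A ∪ C) = {}
((A ∪ C) Δ (A ∪ C))ᶜ = {1, 2, 3, 4, 5, 6, 7, 8, 9, 10, 11, 12, 13, 14, 15, 16}
A Δ B = {2, 3, 5, 6, 7, 10, 11, 12, 13, 15, 16}
((A ∪ C) Δ (A ∪ C))ᶜ ∩ (A Δ B) = {2, 3, 5, 6, 7, 10, 11, 12, 13, 15, 16}
B Δ A = {2, 3, 5, 6, 7, 10, 11, 12, 13, 15, 16}
A ∩ C = {6}
C ∪ A = {2, 3, 4, 6, 7, 8, 12, 13, 14, 16}
(A ∩ C) Δ (C ∪ A) = {2, 3, 4, 7, 8, 12, 13, 14, 16}
((A ∩ C) Δ (C ∪ A))ᶜ = {1, 5, 6, 9, 10, 11, 15}
(B Δ A) ∩ ((A ∩ C) Δ (C ∪ A))ᶜ = {5, 6, 10, 11, 15}
2 ∈ ((A ∪ C) Δ (A ∪ C))ᶜ ∩ (A Δ B) but 2 ∉ (B Δ A) ∩ ((A ∩ C) Δ (C ∪ A))ᶜ, so they differ.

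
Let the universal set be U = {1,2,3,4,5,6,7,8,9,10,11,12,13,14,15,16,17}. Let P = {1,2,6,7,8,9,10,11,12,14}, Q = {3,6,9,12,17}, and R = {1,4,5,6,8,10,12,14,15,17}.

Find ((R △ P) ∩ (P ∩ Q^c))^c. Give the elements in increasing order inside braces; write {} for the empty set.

R △ P = {2,4,5,7,9,11,15,17}
Q^c = {1,2,4,5,7,8,10,11,13,14,15,16}
P ∩ Q^c = {1,2,7,8,10,11,14}
(R △ P) ∩ (P ∩ Q^c) = {2,7,11}
((R △ P) ∩ (P ∩ Q^c))^c = {1,3,4,5,6,8,9,10,12,13,14,15,16,17}

{1,3,4,5,6,8,9,10,12,13,14,15,16,17}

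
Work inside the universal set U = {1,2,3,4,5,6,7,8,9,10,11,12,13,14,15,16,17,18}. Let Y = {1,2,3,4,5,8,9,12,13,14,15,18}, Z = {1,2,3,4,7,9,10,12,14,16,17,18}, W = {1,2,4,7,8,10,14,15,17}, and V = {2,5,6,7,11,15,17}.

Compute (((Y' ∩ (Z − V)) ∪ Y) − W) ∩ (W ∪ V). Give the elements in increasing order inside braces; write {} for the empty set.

Y' = {6,7,10,11,16,17}
Z − V = {1,3,4,9,10,12,14,16,18}
Y' ∩ (Z − V) = {10,16}
(Y' ∩ (Z − V)) ∪ Y = {1,2,3,4,5,8,9,10,12,13,14,15,16,18}
((Y' ∩ (Z − V)) ∪ Y) − W = {3,5,9,12,13,16,18}
W ∪ V = {1,2,4,5,6,7,8,10,11,14,15,17}
(((Y' ∩ (Z − V)) ∪ Y) − W) ∩ (W ∪ V) = {5}

{5}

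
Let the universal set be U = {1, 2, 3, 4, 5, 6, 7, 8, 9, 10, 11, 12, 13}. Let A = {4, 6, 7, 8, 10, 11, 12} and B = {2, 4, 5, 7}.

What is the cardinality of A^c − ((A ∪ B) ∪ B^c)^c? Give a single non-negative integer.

A^c = {1, 2, 3, 5, 9, 13}
A ∪ B = {2, 4, 5, 6, 7, 8, 10, 11, 12}
B^c = {1, 3, 6, 8, 9, 10, 11, 12, 13}
(A ∪ B) ∪ B^c = {1, 2, 3, 4, 5, 6, 7, 8, 9, 10, 11, 12, 13}
((A ∪ B) ∪ B^c)^c = {}
A^c − ((A ∪ B) ∪ B^c)^c = {1, 2, 3, 5, 9, 13}
|A^c − ((A ∪ B) ∪ B^c)^c| = 6

6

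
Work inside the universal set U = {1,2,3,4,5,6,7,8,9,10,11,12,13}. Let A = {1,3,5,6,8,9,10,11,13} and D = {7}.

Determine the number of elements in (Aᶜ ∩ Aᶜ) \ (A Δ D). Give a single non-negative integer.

3

Aᶜ = {2,4,7,12}
Aᶜ ∩ Aᶜ = {2,4,7,12}
A Δ D = {1,3,5,6,7,8,9,10,11,13}
(Aᶜ ∩ Aᶜ) \ (A Δ D) = {2,4,12}
|(Aᶜ ∩ Aᶜ) \ (A Δ D)| = 3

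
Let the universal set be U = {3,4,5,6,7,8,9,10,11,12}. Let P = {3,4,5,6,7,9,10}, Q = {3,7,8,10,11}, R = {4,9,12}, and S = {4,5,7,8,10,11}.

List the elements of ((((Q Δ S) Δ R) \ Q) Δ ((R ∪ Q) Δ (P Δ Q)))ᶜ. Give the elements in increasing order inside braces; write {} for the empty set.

{4,5,8,11,12}

Q Δ S = {3,4,5}
(Q Δ S) Δ R = {3,5,9,12}
((Q Δ S) Δ R) \ Q = {5,9,12}
R ∪ Q = {3,4,7,8,9,10,11,12}
P Δ Q = {4,5,6,8,9,11}
(R ∪ Q) Δ (P Δ Q) = {3,5,6,7,10,12}
(((Q Δ S) Δ R) \ Q) Δ ((R ∪ Q) Δ (P Δ Q)) = {3,6,7,9,10}
((((Q Δ S) Δ R) \ Q) Δ ((R ∪ Q) Δ (P Δ Q)))ᶜ = {4,5,8,11,12}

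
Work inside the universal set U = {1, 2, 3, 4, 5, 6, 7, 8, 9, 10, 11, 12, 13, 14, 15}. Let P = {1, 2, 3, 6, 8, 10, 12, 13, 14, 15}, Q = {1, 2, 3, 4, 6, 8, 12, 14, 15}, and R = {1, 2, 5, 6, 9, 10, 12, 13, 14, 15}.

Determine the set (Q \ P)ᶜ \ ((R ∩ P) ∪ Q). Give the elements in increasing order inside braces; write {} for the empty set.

Q \ P = {4}
(Q \ P)ᶜ = {1, 2, 3, 5, 6, 7, 8, 9, 10, 11, 12, 13, 14, 15}
R ∩ P = {1, 2, 6, 10, 12, 13, 14, 15}
(R ∩ P) ∪ Q = {1, 2, 3, 4, 6, 8, 10, 12, 13, 14, 15}
(Q \ P)ᶜ \ ((R ∩ P) ∪ Q) = {5, 7, 9, 11}

{5, 7, 9, 11}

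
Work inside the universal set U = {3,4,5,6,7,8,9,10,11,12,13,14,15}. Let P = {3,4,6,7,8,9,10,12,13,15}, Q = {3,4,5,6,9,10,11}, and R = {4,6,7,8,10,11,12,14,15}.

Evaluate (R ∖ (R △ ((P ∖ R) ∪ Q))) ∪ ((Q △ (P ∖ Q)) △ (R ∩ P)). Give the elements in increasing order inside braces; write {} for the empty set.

P ∖ R = {3,9,13}
(P ∖ R) ∪ Q = {3,4,5,6,9,10,11,13}
R △ ((P ∖ R) ∪ Q) = {3,5,7,8,9,12,13,14,15}
R ∖ (R △ ((P ∖ R) ∪ Q)) = {4,6,10,11}
P ∖ Q = {7,8,12,13,15}
Q △ (P ∖ Q) = {3,4,5,6,7,8,9,10,11,12,13,15}
R ∩ P = {4,6,7,8,10,12,15}
(Q △ (P ∖ Q)) △ (R ∩ P) = {3,5,9,11,13}
(R ∖ (R △ ((P ∖ R) ∪ Q))) ∪ ((Q △ (P ∖ Q)) △ (R ∩ P)) = {3,4,5,6,9,10,11,13}

{3,4,5,6,9,10,11,13}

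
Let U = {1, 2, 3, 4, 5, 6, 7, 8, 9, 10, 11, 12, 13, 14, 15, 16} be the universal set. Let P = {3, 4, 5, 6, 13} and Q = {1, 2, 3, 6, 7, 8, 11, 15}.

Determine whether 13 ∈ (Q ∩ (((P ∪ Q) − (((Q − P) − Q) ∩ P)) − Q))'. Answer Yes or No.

13 ∈ P and 13 ∉ Q, so 13 ∈ P ∪ Q
13 ∉ Q and 13 ∈ P, so 13 ∉ Q − P
13 ∉ (Q − P) and 13 ∉ Q, so 13 ∉ (Q − P) − Q
13 ∉ ((Q − P) − Q) and 13 ∈ P, so 13 ∉ ((Q − P) − Q) ∩ P
13 ∈ (P ∪ Q) and 13 ∉ (((Q − P) − Q) ∩ P), so 13 ∈ (P ∪ Q) − (((Q − P) − Q) ∩ P)
13 ∈ ((P ∪ Q) − (((Q − P) − Q) ∩ P)) and 13 ∉ Q, so 13 ∈ ((P ∪ Q) − (((Q − P) − Q) ∩ P)) − Q
13 ∉ Q and 13 ∈ (((P ∪ Q) − (((Q − P) − Q) ∩ P)) − Q), so 13 ∉ Q ∩ (((P ∪ Q) − (((Q − P) − Q) ∩ P)) − Q)
13 ∈ (Q ∩ (((P ∪ Q) − (((Q − P) − Q) ∩ P)) − Q))' since 13 ∉ (Q ∩ (((P ∪ Q) − (((Q − P) − Q) ∩ P)) − Q))

Yes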